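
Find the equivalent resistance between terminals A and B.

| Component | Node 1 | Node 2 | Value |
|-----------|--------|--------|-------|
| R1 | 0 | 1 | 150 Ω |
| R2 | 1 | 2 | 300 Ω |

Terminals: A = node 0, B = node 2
Reduce the network between node 0 (A) and node 2 (B) by series/parallel combination:
  Rs1 = R1 + R2 (series, joined only at node 1) = 150 + 300 = 450 Ω
R_eq = 450 Ω

Final answer: 450 Ω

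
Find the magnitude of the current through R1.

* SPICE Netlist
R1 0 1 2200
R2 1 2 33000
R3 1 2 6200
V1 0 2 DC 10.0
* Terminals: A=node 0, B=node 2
Nodal analysis, taking node 2 as the 0 V reference.
Source V1 fixes V_0 = 10 V.
KCL at each unknown node (sum of currents leaving = 0; resistances in Ω):
  Node 1: (V_1 - 10)/2200 + (V_1 - 0)/33000 + (V_1 - 0)/6200 = 0
Collecting terms: 0.0006461 × V_1 = 0.004545  =>  V_1 = 7.035 V
I_R1 = (V_0 - V_1)/R1 = (10 - 7.035)/2200 = 0.001348 A
|I_R1| = 0.001348 A

Final answer: |I_R1| = 0.001348 A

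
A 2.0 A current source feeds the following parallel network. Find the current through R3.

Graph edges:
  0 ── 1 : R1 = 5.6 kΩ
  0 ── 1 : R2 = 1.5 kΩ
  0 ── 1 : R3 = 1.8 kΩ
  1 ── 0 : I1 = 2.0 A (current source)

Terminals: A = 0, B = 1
All resistors sit directly between nodes 0 and 1, so they are in parallel and share one voltage V; the full source current 2 A splits among them.
1/R_par = 1/5600 + 1/1500 + 1/1800 = 0.001401 S  =>  R_par = 713.9 Ω
V = I × R_par = 2 × 713.9 = 1428 V
I_R3 = V/R3 = 1428/1800 = 0.7932 A

Final answer: 0.7932 A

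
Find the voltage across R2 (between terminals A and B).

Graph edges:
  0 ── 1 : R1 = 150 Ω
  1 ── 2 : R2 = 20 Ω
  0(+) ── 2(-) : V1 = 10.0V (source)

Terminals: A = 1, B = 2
R1 and R2 are in series across V1 (node 0 → node 1 → node 2), and the output A–B is taken across R2, so this is a voltage divider.
Series current: I = V1/(R1 + R2) = 10/(150 + 20) = 10/170 = 0.05882 A
V_R2 = I × R2 = V1 × R2/(R1 + R2) = 10 × 20/170 = 1.176 V

Final answer: 1.176 V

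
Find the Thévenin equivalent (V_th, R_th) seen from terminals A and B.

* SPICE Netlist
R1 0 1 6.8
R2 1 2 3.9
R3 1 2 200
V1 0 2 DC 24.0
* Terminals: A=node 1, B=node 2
Step 1 — V_th is the open-circuit voltage V_A - V_B (nothing connected across the terminals).
Nodal analysis, taking node 2 as the 0 V reference.
Source V1 fixes V_0 = 24 V.
KCL at each unknown node (sum of currents leaving = 0; resistances in Ω):
  Node 1: (V_1 - 24)/6.8 + (V_1 - 0)/3.9 + (V_1 - 0)/200 = 0
Collecting terms: 0.4085 × V_1 = 3.529  =>  V_1 = 8.641 V
V_th = V_1 - V_2 = 8.641 - 0 = 8.641 V
Step 2 — R_th: zero the source — replace V1 by a short circuit (node 2 merges into node 0) — and find the resistance seen between A (node 1) and B (node 0).
Reduce the network between node 1 (A) and node 0 (B) by series/parallel combination:
  Rp1 = R1 ‖ R2 ‖ R3 (parallel, all between nodes 0 and 1) = 1/(1/6.8 + 1/3.9 + 1/200) = 2.448 Ω
R_th = 2.448 Ω

Final answer: V_th = 8.641 V, R_th = 2.448 Ω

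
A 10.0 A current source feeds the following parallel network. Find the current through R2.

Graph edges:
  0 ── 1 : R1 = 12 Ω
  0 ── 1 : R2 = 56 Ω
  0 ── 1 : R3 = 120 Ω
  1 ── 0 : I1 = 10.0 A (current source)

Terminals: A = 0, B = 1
All resistors sit directly between nodes 0 and 1, so they are in parallel and share one voltage V; the full source current 10 A splits among them.
1/R_par = 1/12 + 1/56 + 1/120 = 0.1095 S  =>  R_par = 9.13 Ω
V = I × R_par = 10 × 9.13 = 91.3 V
I_R2 = V/R2 = 91.3/56 = 1.63 A

Final answer: 1.63 A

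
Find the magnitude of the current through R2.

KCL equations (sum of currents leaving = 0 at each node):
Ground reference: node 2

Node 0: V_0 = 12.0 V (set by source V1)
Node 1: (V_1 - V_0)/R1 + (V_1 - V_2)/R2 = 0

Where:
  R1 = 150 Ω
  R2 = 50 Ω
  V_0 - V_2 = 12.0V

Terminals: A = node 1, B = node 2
Nodal analysis, taking node 2 as the 0 V reference.
Source V1 fixes V_0 = 12 V.
KCL at each unknown node (sum of currents leaving = 0; resistances in Ω):
  Node 1: (V_1 - 12)/150 + (V_1 - 0)/50 = 0
Collecting terms: 0.02667 × V_1 = 0.08  =>  V_1 = 3 V
I_R2 = (V_1 - V_2)/R2 = (3 - 0)/50 = 0.06 A
|I_R2| = 0.06 A

Final answer: |I_R2| = 0.06 A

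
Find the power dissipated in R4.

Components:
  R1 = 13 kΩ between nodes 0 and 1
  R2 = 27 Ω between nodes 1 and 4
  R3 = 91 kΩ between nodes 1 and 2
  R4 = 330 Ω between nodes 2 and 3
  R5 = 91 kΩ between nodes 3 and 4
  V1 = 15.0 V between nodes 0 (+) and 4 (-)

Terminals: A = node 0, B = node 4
Nodal analysis, taking node 4 as the 0 V reference.
Source V1 fixes V_0 = 15 V.
KCL at each unknown node (sum of currents leaving = 0; resistances in Ω):
  Node 1: (V_1 - 15)/13000 + (V_1 - 0)/27 + (V_1 - V_2)/91000 = 0
  Node 2: (V_2 - V_1)/91000 + (V_2 - V_3)/330 = 0
  Node 3: (V_3 - V_2)/330 + (V_3 - 0)/91000 = 0
Collecting terms (coefficients in siemens):
  0.03712·V_1 - 0.00001099·V_2 = 0.001154
  0.003041·V_2 - 0.00001099·V_1 - 0.00303·V_3 = 0
  0.003041·V_3 - 0.00303·V_2 = 0
Solving these 3 simultaneous equations (Gaussian elimination) gives:
  V_1 = 0.03108 V, V_2 = 0.01557 V, V_3 = 0.01551 V
I_R4 = (V_2 - V_3)/R4 = (0.01557 - 0.01551)/330 = 0.0000001705 A
P_R4 = I_R4² × R4 = (0.0000001705)² × 330 = 0.000000000009592 W

Final answer: 9.592e-12 W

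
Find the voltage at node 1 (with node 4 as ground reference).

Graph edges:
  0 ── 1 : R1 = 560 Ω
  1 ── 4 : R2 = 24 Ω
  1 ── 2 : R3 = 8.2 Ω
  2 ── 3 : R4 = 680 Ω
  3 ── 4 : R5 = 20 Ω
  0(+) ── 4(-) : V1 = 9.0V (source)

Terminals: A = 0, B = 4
Nodal analysis, taking node 4 as the 0 V reference.
Source V1 fixes V_0 = 9 V.
KCL at each unknown node (sum of currents leaving = 0; resistances in Ω):
  Node 1: (V_1 - 9)/560 + (V_1 - 0)/24 + (V_1 - V_2)/8.2 = 0
  Node 2: (V_2 - V_1)/8.2 + (V_2 - V_3)/680 = 0
  Node 3: (V_3 - V_2)/680 + (V_3 - 0)/20 = 0
Collecting terms (coefficients in siemens):
  0.1654·V_1 - 0.122·V_2 = 0.01607
  0.1234·V_2 - 0.122·V_1 - 0.001471·V_3 = 0
  0.05147·V_3 - 0.001471·V_2 = 0
Solving these 3 simultaneous equations (Gaussian elimination) gives:
  V_1 = 0.3582 V, V_2 = 0.3541 V, V_3 = 0.01012 V
The requested potential is V_1 = 0.3582 V.

Final answer: V_1 = 0.3582 V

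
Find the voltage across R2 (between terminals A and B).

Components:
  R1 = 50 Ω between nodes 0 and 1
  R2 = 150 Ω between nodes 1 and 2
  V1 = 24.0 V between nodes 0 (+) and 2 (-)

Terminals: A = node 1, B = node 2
R1 and R2 are in series across V1 (node 0 → node 1 → node 2), and the output A–B is taken across R2, so this is a voltage divider.
Series current: I = V1/(R1 + R2) = 24/(50 + 150) = 24/200 = 0.12 A
V_R2 = I × R2 = V1 × R2/(R1 + R2) = 24 × 150/200 = 18 V

Final answer: 18 V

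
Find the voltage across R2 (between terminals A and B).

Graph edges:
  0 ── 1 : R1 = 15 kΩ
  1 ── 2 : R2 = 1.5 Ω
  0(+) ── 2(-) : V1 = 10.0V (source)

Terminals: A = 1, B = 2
R1 and R2 are in series across V1 (node 0 → node 1 → node 2), and the output A–B is taken across R2, so this is a voltage divider.
Series current: I = V1/(R1 + R2) = 10/(15000 + 1.5) = 10/15000 = 0.0006666 A
V_R2 = I × R2 = V1 × R2/(R1 + R2) = 10 × 1.5/15000 = 0.0009999 V

Final answer: 0.0009999 V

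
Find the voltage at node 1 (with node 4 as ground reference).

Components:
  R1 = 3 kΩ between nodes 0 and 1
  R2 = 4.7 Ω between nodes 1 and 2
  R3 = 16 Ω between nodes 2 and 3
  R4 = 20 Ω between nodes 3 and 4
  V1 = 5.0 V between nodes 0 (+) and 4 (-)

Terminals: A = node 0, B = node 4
Nodal analysis, taking node 4 as the 0 V reference.
Source V1 fixes V_0 = 5 V.
KCL at each unknown node (sum of currents leaving = 0; resistances in Ω):
  Node 1: (V_1 - 5)/3000 + (V_1 - V_2)/4.7 = 0
  Node 2: (V_2 - V_1)/4.7 + (V_2 - V_3)/16 = 0
  Node 3: (V_3 - V_2)/16 + (V_3 - 0)/20 = 0
Collecting terms (coefficients in siemens):
  0.2131·V_1 - 0.2128·V_2 = 0.001667
  0.2753·V_2 - 0.2128·V_1 - 0.0625·V_3 = 0
  0.1125·V_3 - 0.0625·V_2 = 0
Solving these 3 simultaneous equations (Gaussian elimination) gives:
  V_1 = 0.06693 V, V_2 = 0.0592 V, V_3 = 0.03289 V
The requested potential is V_1 = 0.06693 V.

Final answer: V_1 = 0.06693 V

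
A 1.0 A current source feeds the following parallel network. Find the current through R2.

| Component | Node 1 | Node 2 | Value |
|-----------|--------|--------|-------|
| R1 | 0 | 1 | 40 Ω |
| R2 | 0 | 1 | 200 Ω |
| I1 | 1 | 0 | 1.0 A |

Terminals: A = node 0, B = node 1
All resistors sit directly between nodes 0 and 1, so they are in parallel and share one voltage V; the full source current 1 A splits among them.
1/R_par = 1/40 + 1/200 = 0.03 S  =>  R_par = 33.33 Ω
V = I × R_par = 1 × 33.33 = 33.33 V
I_R2 = V/R2 = 33.33/200 = 0.1667 A

Final answer: 0.1667 A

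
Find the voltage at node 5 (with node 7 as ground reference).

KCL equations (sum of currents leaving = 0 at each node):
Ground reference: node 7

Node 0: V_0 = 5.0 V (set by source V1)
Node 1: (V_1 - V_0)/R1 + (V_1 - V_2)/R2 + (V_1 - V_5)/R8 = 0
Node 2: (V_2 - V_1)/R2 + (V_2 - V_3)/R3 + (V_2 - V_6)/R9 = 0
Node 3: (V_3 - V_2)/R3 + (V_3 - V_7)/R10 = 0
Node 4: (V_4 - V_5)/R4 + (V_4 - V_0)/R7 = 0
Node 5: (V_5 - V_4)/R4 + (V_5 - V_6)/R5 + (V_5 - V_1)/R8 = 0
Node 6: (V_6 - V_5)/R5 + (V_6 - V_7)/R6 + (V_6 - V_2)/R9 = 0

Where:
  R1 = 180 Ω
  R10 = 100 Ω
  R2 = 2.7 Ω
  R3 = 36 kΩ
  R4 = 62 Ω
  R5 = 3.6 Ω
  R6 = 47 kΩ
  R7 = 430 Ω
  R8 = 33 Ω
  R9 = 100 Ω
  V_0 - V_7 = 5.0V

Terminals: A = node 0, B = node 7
Nodal analysis, taking node 7 as the 0 V reference.
Source V1 fixes V_0 = 5 V.
KCL at each unknown node (sum of currents leaving = 0; resistances in Ω):
  Node 1: (V_1 - 5)/180 + (V_1 - V_2)/2.7 + (V_1 - V_5)/33 = 0
  Node 2: (V_2 - V_1)/2.7 + (V_2 - V_3)/36000 + (V_2 - V_6)/100 = 0
  Node 3: (V_3 - V_2)/36000 + (V_3 - 0)/100 = 0
  Node 4: (V_4 - V_5)/62 + (V_4 - 5)/430 = 0
  Node 5: (V_5 - V_4)/62 + (V_5 - V_6)/3.6 + (V_5 - V_1)/33 = 0
  Node 6: (V_6 - V_5)/3.6 + (V_6 - 0)/47000 + (V_6 - V_2)/100 = 0
Collecting terms (coefficients in siemens):
  0.4062·V_1 - 0.3704·V_2 - 0.0303·V_5 = 0.02778
  0.3804·V_2 - 0.3704·V_1 - 0.00002778·V_3 - 0.01·V_6 = 0
  0.01003·V_3 - 0.00002778·V_2 = 0
  0.01845·V_4 - 0.01613·V_5 = 0.01163
  0.3242·V_5 - 0.0303·V_1 - 0.01613·V_4 - 0.2778·V_6 = 0
  0.2878·V_6 - 0.01·V_2 - 0.2778·V_5 = 0
Solving these 6 simultaneous equations (Gaussian elimination) gives:
  V_1 = 4.968 V, V_2 = 4.968 V, V_3 = 0.01376 V, V_4 = 4.971 V
  V_5 = 4.967 V, V_6 = 4.967 V
The requested potential is V_5 = 4.967 V.

Final answer: V_5 = 4.967 V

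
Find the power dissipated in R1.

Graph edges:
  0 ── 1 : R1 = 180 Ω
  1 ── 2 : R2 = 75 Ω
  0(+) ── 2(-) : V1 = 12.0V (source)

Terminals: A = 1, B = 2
Nodal analysis, taking node 2 as the 0 V reference.
Source V1 fixes V_0 = 12 V.
KCL at each unknown node (sum of currents leaving = 0; resistances in Ω):
  Node 1: (V_1 - 12)/180 + (V_1 - 0)/75 = 0
Collecting terms: 0.01889 × V_1 = 0.06667  =>  V_1 = 3.529 V
I_R1 = (V_0 - V_1)/R1 = (12 - 3.529)/180 = 0.04706 A
P_R1 = I_R1² × R1 = (0.04706)² × 180 = 0.3986 W

Final answer: 0.3986 W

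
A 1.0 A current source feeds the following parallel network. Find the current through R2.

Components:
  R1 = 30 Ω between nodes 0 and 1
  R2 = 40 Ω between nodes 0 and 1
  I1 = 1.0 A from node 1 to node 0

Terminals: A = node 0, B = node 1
All resistors sit directly between nodes 0 and 1, so they are in parallel and share one voltage V; the full source current 1 A splits among them.
1/R_par = 1/30 + 1/40 = 0.05833 S  =>  R_par = 17.14 Ω
V = I × R_par = 1 × 17.14 = 17.14 V
I_R2 = V/R2 = 17.14/40 = 0.4286 A

Final answer: 0.4286 A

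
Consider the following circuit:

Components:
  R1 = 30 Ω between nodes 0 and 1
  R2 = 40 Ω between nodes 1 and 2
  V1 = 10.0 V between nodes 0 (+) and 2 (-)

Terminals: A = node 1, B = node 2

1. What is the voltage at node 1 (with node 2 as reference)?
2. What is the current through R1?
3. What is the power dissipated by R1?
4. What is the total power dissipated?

Nodal analysis, taking node 2 as the 0 V reference.
Source V1 fixes V_0 = 10 V.
KCL at each unknown node (sum of currents leaving = 0; resistances in Ω):
  Node 1: (V_1 - 10)/30 + (V_1 - 0)/40 = 0
Collecting terms: 0.05833 × V_1 = 0.3333  =>  V_1 = 5.714 V
Part 1:
  Read off the nodal solution: V_1 = 5.714 V
Part 2:
  I_R1 = (V_0 - V_1)/R1 = (10 - 5.714)/30 = 0.1429 A
  Magnitude: I_R1 = 0.1429 A
Part 3:
  I_R1 = (V_0 - V_1)/R1 = (10 - 5.714)/30 = 0.1429 A
  P_R1 = I_R1² × R1 = (0.1429)² × 30 = 0.6122 W
Part 4:
  Power in each resistor, P = (ΔV)²/R:
    P_R1 = (10 - 5.714)²/30 = 0.6122 W
    P_R2 = (5.714 - 0)²/40 = 0.8163 W
  P_total = P_R1 + P_R2 = 1.429 W

Final answers:
1. V_1 = 5.714 V
2. I_R1 = 0.1429 A
3. P_R1 = 0.6122 W
4. P_total = 1.429 W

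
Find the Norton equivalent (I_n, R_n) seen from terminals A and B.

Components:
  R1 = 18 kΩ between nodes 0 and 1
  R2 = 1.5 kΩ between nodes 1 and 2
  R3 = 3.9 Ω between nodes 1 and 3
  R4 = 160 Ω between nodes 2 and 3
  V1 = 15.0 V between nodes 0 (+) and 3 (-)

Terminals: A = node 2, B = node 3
Find the Thévenin equivalent first; then I_n = V_th/R_th and R_n = R_th.
Step 1 — V_th is the open-circuit voltage V_A - V_B (nothing connected across the terminals).
Nodal analysis, taking node 3 as the 0 V reference.
Source V1 fixes V_0 = 15 V.
KCL at each unknown node (sum of currents leaving = 0; resistances in Ω):
  Node 1: (V_1 - 15)/18000 + (V_1 - V_2)/1500 + (V_1 - 0)/3.9 = 0
  Node 2: (V_2 - V_1)/1500 + (V_2 - 0)/160 = 0
Collecting terms (coefficients in siemens):
  0.2571·V_1 - 0.0006667·V_2 = 0.0008333
  0.006917·V_2 - 0.0006667·V_1 = 0
Determinant D = (0.2571)(0.006917) - (-0.0006667)(-0.0006667) = 0.001778
V_1 = [(0.0008333)(0.006917) - (-0.0006667)(0)]/D = 0.003242 V
V_2 = [(0.2571)(0) - (0.0008333)(-0.0006667)]/D = 0.0003125 V
V_th = V_2 - V_3 = 0.0003125 - 0 = 0.0003125 V
Step 2 — R_th: zero the source — replace V1 by a short circuit (node 3 merges into node 0) — and find the resistance seen between A (node 2) and B (node 0).
Reduce the network between node 2 (A) and node 0 (B) by series/parallel combination:
  Rp1 = R1 ‖ R3 (parallel, both between nodes 0 and 1) = 1/(1/18000 + 1/3.9) = 3.899 Ω
  Rs1 = R2 + Rp1 (series, joined only at node 1) = 1500 + 3.899 = 1504 Ω
  Rp2 = R4 ‖ Rs1 (parallel, both between nodes 0 and 2) = 1/(1/160 + 1/1504) = 144.6 Ω
R_th = 144.6 Ω
I_n = V_th/R_th = 0.0003125/144.6 = 0.000002161 A, and R_n = R_th = 144.6 Ω

Final answer: I_n = 2.161e-06 A, R_n = 144.6 Ω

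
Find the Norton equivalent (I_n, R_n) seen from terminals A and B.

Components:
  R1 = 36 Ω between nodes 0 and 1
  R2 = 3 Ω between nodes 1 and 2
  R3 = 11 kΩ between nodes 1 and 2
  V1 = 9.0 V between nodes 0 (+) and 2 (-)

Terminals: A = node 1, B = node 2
Find the Thévenin equivalent first; then I_n = V_th/R_th and R_n = R_th.
Step 1 — V_th is the open-circuit voltage V_A - V_B (nothing connected across the terminals).
Nodal analysis, taking node 2 as the 0 V reference.
Source V1 fixes V_0 = 9 V.
KCL at each unknown node (sum of currents leaving = 0; resistances in Ω):
  Node 1: (V_1 - 9)/36 + (V_1 - 0)/3 + (V_1 - 0)/11000 = 0
Collecting terms: 0.3612 × V_1 = 0.25  =>  V_1 = 0.6921 V
V_th = V_1 - V_2 = 0.6921 - 0 = 0.6921 V
Step 2 — R_th: zero the source — replace V1 by a short circuit (node 2 merges into node 0) — and find the resistance seen between A (node 1) and B (node 0).
Reduce the network between node 1 (A) and node 0 (B) by series/parallel combination:
  Rp1 = R1 ‖ R2 ‖ R3 (parallel, all between nodes 0 and 1) = 1/(1/36 + 1/3 + 1/11000) = 2.769 Ω
R_th = 2.769 Ω
I_n = V_th/R_th = 0.6921/2.769 = 0.25 A, and R_n = R_th = 2.769 Ω

Final answer: I_n = 0.25 A, R_n = 2.769 Ω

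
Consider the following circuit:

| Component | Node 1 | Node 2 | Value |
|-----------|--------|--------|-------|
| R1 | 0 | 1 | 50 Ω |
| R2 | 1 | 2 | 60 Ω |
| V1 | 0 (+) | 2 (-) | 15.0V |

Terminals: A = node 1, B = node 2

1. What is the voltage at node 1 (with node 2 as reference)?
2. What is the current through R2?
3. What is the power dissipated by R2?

Nodal analysis, taking node 2 as the 0 V reference.
Source V1 fixes V_0 = 15 V.
KCL at each unknown node (sum of currents leaving = 0; resistances in Ω):
  Node 1: (V_1 - 15)/50 + (V_1 - 0)/60 = 0
Collecting terms: 0.03667 × V_1 = 0.3  =>  V_1 = 8.182 V
Part 1:
  Read off the nodal solution: V_1 = 8.182 V
Part 2:
  I_R2 = (V_1 - V_2)/R2 = (8.182 - 0)/60 = 0.1364 A
  Magnitude: I_R2 = 0.1364 A
Part 3:
  I_R2 = (V_1 - V_2)/R2 = (8.182 - 0)/60 = 0.1364 A
  P_R2 = I_R2² × R2 = (0.1364)² × 60 = 1.116 W

Final answers:
1. V_1 = 8.182 V
2. I_R2 = 0.1364 A
3. P_R2 = 1.116 W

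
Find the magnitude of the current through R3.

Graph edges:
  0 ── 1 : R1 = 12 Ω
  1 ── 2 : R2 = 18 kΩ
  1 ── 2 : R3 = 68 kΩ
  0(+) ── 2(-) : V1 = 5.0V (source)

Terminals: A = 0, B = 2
Nodal analysis, taking node 2 as the 0 V reference.
Source V1 fixes V_0 = 5 V.
KCL at each unknown node (sum of currents leaving = 0; resistances in Ω):
  Node 1: (V_1 - 5)/12 + (V_1 - 0)/18000 + (V_1 - 0)/68000 = 0
Collecting terms: 0.0834 × V_1 = 0.4167  =>  V_1 = 4.996 V
I_R3 = (V_1 - V_2)/R3 = (4.996 - 0)/68000 = 0.00007347 A
|I_R3| = 0.00007347 A

Final answer: |I_R3| = 7.347e-05 A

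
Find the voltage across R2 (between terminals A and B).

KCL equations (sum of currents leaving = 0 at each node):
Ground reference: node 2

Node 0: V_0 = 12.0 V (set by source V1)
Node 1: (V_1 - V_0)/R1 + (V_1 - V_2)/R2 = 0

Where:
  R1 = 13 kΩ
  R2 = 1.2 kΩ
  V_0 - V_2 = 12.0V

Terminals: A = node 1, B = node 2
R1 and R2 are in series across V1 (node 0 → node 1 → node 2), and the output A–B is taken across R2, so this is a voltage divider.
Series current: I = V1/(R1 + R2) = 12/(13000 + 1200) = 12/14200 = 0.0008451 A
V_R2 = I × R2 = V1 × R2/(R1 + R2) = 12 × 1200/14200 = 1.014 V

Final answer: 1.014 V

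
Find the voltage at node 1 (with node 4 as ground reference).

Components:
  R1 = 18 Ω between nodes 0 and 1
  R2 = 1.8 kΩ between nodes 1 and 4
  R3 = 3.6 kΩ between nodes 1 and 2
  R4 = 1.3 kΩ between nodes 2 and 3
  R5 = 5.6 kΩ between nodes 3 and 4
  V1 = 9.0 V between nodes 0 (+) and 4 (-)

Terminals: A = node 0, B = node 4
Nodal analysis, taking node 4 as the 0 V reference.
Source V1 fixes V_0 = 9 V.
KCL at each unknown node (sum of currents leaving = 0; resistances in Ω):
  Node 1: (V_1 - 9)/18 + (V_1 - 0)/1800 + (V_1 - V_2)/3600 = 0
  Node 2: (V_2 - V_1)/3600 + (V_2 - V_3)/1300 = 0
  Node 3: (V_3 - V_2)/1300 + (V_3 - 0)/5600 = 0
Collecting terms (coefficients in siemens):
  0.05639·V_1 - 0.0002778·V_2 = 0.5
  0.001047·V_2 - 0.0002778·V_1 - 0.0007692·V_3 = 0
  0.0009478·V_3 - 0.0007692·V_2 = 0
Solving these 3 simultaneous equations (Gaussian elimination) gives:
  V_1 = 8.896 V, V_2 = 5.846 V, V_3 = 4.744 V
The requested potential is V_1 = 8.896 V.

Final answer: V_1 = 8.896 V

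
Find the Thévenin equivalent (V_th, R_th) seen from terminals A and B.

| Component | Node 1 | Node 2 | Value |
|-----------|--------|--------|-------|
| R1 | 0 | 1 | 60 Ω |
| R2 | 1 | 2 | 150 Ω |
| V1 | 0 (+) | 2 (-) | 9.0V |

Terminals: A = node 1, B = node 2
Step 1 — V_th is the open-circuit voltage V_A - V_B (nothing connected across the terminals).
Nodal analysis, taking node 2 as the 0 V reference.
Source V1 fixes V_0 = 9 V.
KCL at each unknown node (sum of currents leaving = 0; resistances in Ω):
  Node 1: (V_1 - 9)/60 + (V_1 - 0)/150 = 0
Collecting terms: 0.02333 × V_1 = 0.15  =>  V_1 = 6.429 V
V_th = V_1 - V_2 = 6.429 - 0 = 6.429 V
Step 2 — R_th: zero the source — replace V1 by a short circuit (node 2 merges into node 0) — and find the resistance seen between A (node 1) and B (node 0).
Reduce the network between node 1 (A) and node 0 (B) by series/parallel combination:
  Rp1 = R1 ‖ R2 (parallel, both between nodes 0 and 1) = 1/(1/60 + 1/150) = 42.86 Ω
R_th = 42.86 Ω

Final answer: V_th = 6.429 V, R_th = 42.86 Ω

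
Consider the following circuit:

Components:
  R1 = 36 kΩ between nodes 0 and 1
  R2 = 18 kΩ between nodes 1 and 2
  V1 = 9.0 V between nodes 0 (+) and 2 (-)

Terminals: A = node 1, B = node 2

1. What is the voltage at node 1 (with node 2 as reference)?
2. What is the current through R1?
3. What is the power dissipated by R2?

Nodal analysis, taking node 2 as the 0 V reference.
Source V1 fixes V_0 = 9 V.
KCL at each unknown node (sum of currents leaving = 0; resistances in Ω):
  Node 1: (V_1 - 9)/36000 + (V_1 - 0)/18000 = 0
Collecting terms: 0.00008333 × V_1 = 0.00025  =>  V_1 = 3 V
Part 1:
  Read off the nodal solution: V_1 = 3 V
Part 2:
  I_R1 = (V_0 - V_1)/R1 = (9 - 3)/36000 = 0.0001667 A
  Magnitude: I_R1 = 0.0001667 A
Part 3:
  I_R2 = (V_1 - V_2)/R2 = (3 - 0)/18000 = 0.0001667 A
  P_R2 = I_R2² × R2 = (0.0001667)² × 18000 = 0.0005 W

Final answers:
1. V_1 = 3 V
2. I_R1 = 0.0001667 A
3. P_R2 = 0.0005 W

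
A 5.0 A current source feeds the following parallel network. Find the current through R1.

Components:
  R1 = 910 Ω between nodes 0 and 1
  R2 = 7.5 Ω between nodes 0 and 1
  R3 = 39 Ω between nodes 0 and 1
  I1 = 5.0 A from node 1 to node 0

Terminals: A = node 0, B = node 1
All resistors sit directly between nodes 0 and 1, so they are in parallel and share one voltage V; the full source current 5 A splits among them.
1/R_par = 1/910 + 1/7.5 + 1/39 = 0.1601 S  =>  R_par = 6.247 Ω
V = I × R_par = 5 × 6.247 = 31.24 V
I_R1 = V/R1 = 31.24/910 = 0.03432 A

Final answer: 0.03432 A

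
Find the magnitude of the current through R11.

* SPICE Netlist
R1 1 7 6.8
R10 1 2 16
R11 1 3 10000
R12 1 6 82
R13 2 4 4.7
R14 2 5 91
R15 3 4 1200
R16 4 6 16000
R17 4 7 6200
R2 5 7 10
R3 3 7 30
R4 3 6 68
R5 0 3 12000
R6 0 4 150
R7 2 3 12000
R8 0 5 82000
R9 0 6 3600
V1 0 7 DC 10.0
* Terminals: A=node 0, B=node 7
Nodal analysis, taking node 7 as the 0 V reference.
Source V1 fixes V_0 = 10 V.
KCL at each unknown node (sum of currents leaving = 0; resistances in Ω):
  Node 1: (V_1 - 0)/6.8 + (V_1 - V_2)/16 + (V_1 - V_3)/10000 + (V_1 - V_6)/82 = 0
  Node 2: (V_2 - V_3)/12000 + (V_2 - V_1)/16 + (V_2 - V_4)/4.7 + (V_2 - V_5)/91 = 0
  Node 3: (V_3 - 0)/30 + (V_3 - V_6)/68 + (V_3 - 10)/12000 + (V_3 - V_2)/12000 + (V_3 - V_1)/10000 + (V_3 - V_4)/1200 = 0
  Node 4: (V_4 - 10)/150 + (V_4 - V_2)/4.7 + (V_4 - V_3)/1200 + (V_4 - V_6)/16000 + (V_4 - 0)/6200 = 0
  Node 5: (V_5 - 0)/10 + (V_5 - 10)/82000 + (V_5 - V_2)/91 = 0
  Node 6: (V_6 - V_3)/68 + (V_6 - 10)/3600 + (V_6 - V_1)/82 + (V_6 - V_4)/16000 = 0
Collecting terms (coefficients in siemens):
  0.2219·V_1 - 0.0625·V_2 - 0.0001·V_3 - 0.0122·V_6 = 0
  0.2863·V_2 - 0.0625·V_1 - 0.00008333·V_3 - 0.2128·V_4 - 0.01099·V_5 = 0
  0.04914·V_3 - 0.0001·V_1 - 0.00008333·V_2 - 0.0008333·V_4 - 0.01471·V_6 = 0.0008333
  0.2205·V_4 - 0.2128·V_2 - 0.0008333·V_3 - 0.0000625·V_6 = 0.06667
  0.111·V_5 - 0.01099·V_2 = 0.000122
  0.02724·V_6 - 0.0122·V_1 - 0.01471·V_3 - 0.0000625·V_4 = 0.002778
Solving these 6 simultaneous equations (Gaussian elimination) gives:
  V_1 = 0.3141 V, V_2 = 1.052 V, V_3 = 0.1374 V, V_4 = 1.318 V
  V_5 = 0.1053 V, V_6 = 0.3198 V
I_R11 = (V_1 - V_3)/R11 = (0.3141 - 0.1374)/10000 = 0.00001766 A
|I_R11| = 0.00001766 A

Final answer: |I_R11| = 1.766e-05 A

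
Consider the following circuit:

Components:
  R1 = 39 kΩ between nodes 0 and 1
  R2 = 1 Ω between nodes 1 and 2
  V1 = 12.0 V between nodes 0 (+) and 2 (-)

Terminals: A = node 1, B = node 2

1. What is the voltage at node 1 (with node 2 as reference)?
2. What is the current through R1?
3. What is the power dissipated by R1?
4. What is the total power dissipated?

Nodal analysis, taking node 2 as the 0 V reference.
Source V1 fixes V_0 = 12 V.
KCL at each unknown node (sum of currents leaving = 0; resistances in Ω):
  Node 1: (V_1 - 12)/39000 + (V_1 - 0)/1 = 0
Collecting terms: 1 × V_1 = 0.0003077  =>  V_1 = 0.0003077 V
Part 1:
  Read off the nodal solution: V_1 = 0.0003077 V
Part 2:
  I_R1 = (V_0 - V_1)/R1 = (12 - 0.0003077)/39000 = 0.0003077 A
  Magnitude: I_R1 = 0.0003077 A
Part 3:
  I_R1 = (V_0 - V_1)/R1 = (12 - 0.0003077)/39000 = 0.0003077 A
  P_R1 = I_R1² × R1 = (0.0003077)² × 39000 = 0.003692 W
Part 4:
  Power in each resistor, P = (ΔV)²/R:
    P_R1 = (12 - 0.0003077)²/39000 = 0.003692 W
    P_R2 = (0.0003077 - 0)²/1 = 0.00000009467 W
  P_total = P_R1 + P_R2 = 0.003692 W

Final answers:
1. V_1 = 0.0003077 V
2. I_R1 = 0.0003077 A
3. P_R1 = 0.003692 W
4. P_total = 0.003692 W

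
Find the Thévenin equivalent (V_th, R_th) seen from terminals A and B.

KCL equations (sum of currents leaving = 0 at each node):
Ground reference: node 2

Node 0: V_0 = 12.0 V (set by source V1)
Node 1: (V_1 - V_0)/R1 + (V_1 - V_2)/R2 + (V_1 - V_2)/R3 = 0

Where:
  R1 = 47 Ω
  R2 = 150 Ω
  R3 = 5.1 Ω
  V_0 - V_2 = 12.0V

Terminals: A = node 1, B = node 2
Step 1 — V_th is the open-circuit voltage V_A - V_B (nothing connected across the terminals).
Nodal analysis, taking node 2 as the 0 V reference.
Source V1 fixes V_0 = 12 V.
KCL at each unknown node (sum of currents leaving = 0; resistances in Ω):
  Node 1: (V_1 - 12)/47 + (V_1 - 0)/150 + (V_1 - 0)/5.1 = 0
Collecting terms: 0.224 × V_1 = 0.2553  =>  V_1 = 1.14 V
V_th = V_1 - V_2 = 1.14 - 0 = 1.14 V
Step 2 — R_th: zero the source — replace V1 by a short circuit (node 2 merges into node 0) — and find the resistance seen between A (node 1) and B (node 0).
Reduce the network between node 1 (A) and node 0 (B) by series/parallel combination:
  Rp1 = R1 ‖ R2 ‖ R3 (parallel, all between nodes 0 and 1) = 1/(1/47 + 1/150 + 1/5.1) = 4.464 Ω
R_th = 4.464 Ω

Final answer: V_th = 1.14 V, R_th = 4.464 Ω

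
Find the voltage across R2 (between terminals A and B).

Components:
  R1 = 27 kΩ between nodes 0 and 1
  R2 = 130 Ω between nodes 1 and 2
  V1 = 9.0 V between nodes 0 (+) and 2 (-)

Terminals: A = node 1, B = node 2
R1 and R2 are in series across V1 (node 0 → node 1 → node 2), and the output A–B is taken across R2, so this is a voltage divider.
Series current: I = V1/(R1 + R2) = 9/(27000 + 130) = 9/27130 = 0.0003317 A
V_R2 = I × R2 = V1 × R2/(R1 + R2) = 9 × 130/27130 = 0.04313 V

Final answer: 0.04313 V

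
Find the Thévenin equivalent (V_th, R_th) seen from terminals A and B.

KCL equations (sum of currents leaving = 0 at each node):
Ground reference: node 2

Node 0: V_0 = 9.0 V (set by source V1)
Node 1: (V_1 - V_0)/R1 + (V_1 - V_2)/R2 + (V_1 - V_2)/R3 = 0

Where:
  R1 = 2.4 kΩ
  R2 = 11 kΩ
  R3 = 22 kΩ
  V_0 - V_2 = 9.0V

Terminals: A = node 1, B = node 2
Step 1 — V_th is the open-circuit voltage V_A - V_B (nothing connected across the terminals).
Nodal analysis, taking node 2 as the 0 V reference.
Source V1 fixes V_0 = 9 V.
KCL at each unknown node (sum of currents leaving = 0; resistances in Ω):
  Node 1: (V_1 - 9)/2400 + (V_1 - 0)/11000 + (V_1 - 0)/22000 = 0
Collecting terms: 0.000553 × V_1 = 0.00375  =>  V_1 = 6.781 V
V_th = V_1 - V_2 = 6.781 - 0 = 6.781 V
Step 2 — R_th: zero the source — replace V1 by a short circuit (node 2 merges into node 0) — and find the resistance seen between A (node 1) and B (node 0).
Reduce the network between node 1 (A) and node 0 (B) by series/parallel combination:
  Rp1 = R1 ‖ R2 ‖ R3 (parallel, all between nodes 0 and 1) = 1/(1/2400 + 1/11000 + 1/22000) = 1808 Ω
R_th = 1.808 kΩ

Final answer: V_th = 6.781 V, R_th = 1.808 kΩ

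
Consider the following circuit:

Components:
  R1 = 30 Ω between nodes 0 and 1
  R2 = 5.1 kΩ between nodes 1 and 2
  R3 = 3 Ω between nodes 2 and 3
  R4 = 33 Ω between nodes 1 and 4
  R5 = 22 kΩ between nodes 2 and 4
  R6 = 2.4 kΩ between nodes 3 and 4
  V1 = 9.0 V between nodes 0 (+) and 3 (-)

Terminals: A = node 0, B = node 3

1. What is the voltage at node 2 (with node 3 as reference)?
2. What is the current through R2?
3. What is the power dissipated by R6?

Nodal analysis, taking node 3 as the 0 V reference.
Source V1 fixes V_0 = 9 V.
KCL at each unknown node (sum of currents leaving = 0; resistances in Ω):
  Node 1: (V_1 - 9)/30 + (V_1 - V_2)/5100 + (V_1 - V_4)/33 = 0
  Node 2: (V_2 - V_1)/5100 + (V_2 - 0)/3 + (V_2 - V_4)/22000 = 0
  Node 4: (V_4 - V_1)/33 + (V_4 - V_2)/22000 + (V_4 - 0)/2400 = 0
Collecting terms (coefficients in siemens):
  0.06383·V_1 - 0.0001961·V_2 - 0.0303·V_4 = 0.3
  0.3336·V_2 - 0.0001961·V_1 - 0.00004545·V_4 = 0
  0.03077·V_4 - 0.0303·V_1 - 0.00004545·V_2 = 0
Solving these 3 simultaneous equations (Gaussian elimination) gives:
  V_1 = 8.828 V, V_2 = 0.006374 V, V_4 = 8.695 V
Part 1:
  Read off the nodal solution: V_2 = 0.006374 V
Part 2:
  I_R2 = (V_1 - V_2)/R2 = (8.828 - 0.006374)/5100 = 0.00173 A
  Magnitude: I_R2 = 0.00173 A
Part 3:
  I_R6 = (V_3 - V_4)/R6 = (0 - 8.695)/2400 = -0.003623 A
  P_R6 = I_R6² × R6 = (-0.003623)² × 2400 = 0.0315 W

Final answers:
1. V_2 = 0.006374 V
2. I_R2 = 0.00173 A
3. P_R6 = 0.0315 W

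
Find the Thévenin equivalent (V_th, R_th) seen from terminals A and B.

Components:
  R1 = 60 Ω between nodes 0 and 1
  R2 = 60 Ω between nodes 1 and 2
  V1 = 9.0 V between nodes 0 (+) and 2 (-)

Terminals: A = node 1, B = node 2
Step 1 — V_th is the open-circuit voltage V_A - V_B (nothing connected across the terminals).
Nodal analysis, taking node 2 as the 0 V reference.
Source V1 fixes V_0 = 9 V.
KCL at each unknown node (sum of currents leaving = 0; resistances in Ω):
  Node 1: (V_1 - 9)/60 + (V_1 - 0)/60 = 0
Collecting terms: 0.03333 × V_1 = 0.15  =>  V_1 = 4.5 V
V_th = V_1 - V_2 = 4.5 - 0 = 4.5 V
Step 2 — R_th: zero the source — replace V1 by a short circuit (node 2 merges into node 0) — and find the resistance seen between A (node 1) and B (node 0).
Reduce the network between node 1 (A) and node 0 (B) by series/parallel combination:
  Rp1 = R1 ‖ R2 (parallel, both between nodes 0 and 1) = 1/(1/60 + 1/60) = 30 Ω
R_th = 30 Ω

Final answer: V_th = 4.5 V, R_th = 30 Ω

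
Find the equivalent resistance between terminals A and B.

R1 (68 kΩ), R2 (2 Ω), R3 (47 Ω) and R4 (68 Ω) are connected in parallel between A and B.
Reduce the network between node 0 (A) and node 1 (B) by series/parallel combination:
  Rp1 = R1 ‖ R2 ‖ R3 ‖ R4 (parallel, all between nodes 0 and 1) = 1/(1/68000 + 1/2 + 1/47 + 1/68) = 1.866 Ω
R_eq = 1.866 Ω

Final answer: 1.866 Ω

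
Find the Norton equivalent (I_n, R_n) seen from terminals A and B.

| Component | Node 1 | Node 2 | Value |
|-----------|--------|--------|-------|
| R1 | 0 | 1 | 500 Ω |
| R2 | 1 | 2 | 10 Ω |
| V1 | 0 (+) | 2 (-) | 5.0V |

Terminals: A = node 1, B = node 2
Find the Thévenin equivalent first; then I_n = V_th/R_th and R_n = R_th.
Step 1 — V_th is the open-circuit voltage V_A - V_B (nothing connected across the terminals).
Nodal analysis, taking node 2 as the 0 V reference.
Source V1 fixes V_0 = 5 V.
KCL at each unknown node (sum of currents leaving = 0; resistances in Ω):
  Node 1: (V_1 - 5)/500 + (V_1 - 0)/10 = 0
Collecting terms: 0.102 × V_1 = 0.01  =>  V_1 = 0.09804 V
V_th = V_1 - V_2 = 0.09804 - 0 = 0.09804 V
Step 2 — R_th: zero the source — replace V1 by a short circuit (node 2 merges into node 0) — and find the resistance seen between A (node 1) and B (node 0).
Reduce the network between node 1 (A) and node 0 (B) by series/parallel combination:
  Rp1 = R1 ‖ R2 (parallel, both between nodes 0 and 1) = 1/(1/500 + 1/10) = 9.804 Ω
R_th = 9.804 Ω
I_n = V_th/R_th = 0.09804/9.804 = 0.01 A, and R_n = R_th = 9.804 Ω

Final answer: I_n = 0.01 A, R_n = 9.804 Ω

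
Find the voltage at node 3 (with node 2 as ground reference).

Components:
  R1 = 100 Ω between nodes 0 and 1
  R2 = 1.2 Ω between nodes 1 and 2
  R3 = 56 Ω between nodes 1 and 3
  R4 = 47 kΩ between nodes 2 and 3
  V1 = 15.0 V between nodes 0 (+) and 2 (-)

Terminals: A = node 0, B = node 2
Nodal analysis, taking node 2 as the 0 V reference.
Source V1 fixes V_0 = 15 V.
KCL at each unknown node (sum of currents leaving = 0; resistances in Ω):
  Node 1: (V_1 - 15)/100 + (V_1 - 0)/1.2 + (V_1 - V_3)/56 = 0
  Node 3: (V_3 - V_1)/56 + (V_3 - 0)/47000 = 0
Collecting terms (coefficients in siemens):
  0.8612·V_1 - 0.01786·V_3 = 0.15
  0.01788·V_3 - 0.01786·V_1 = 0
Determinant D = (0.8612)(0.01788) - (-0.01786)(-0.01786) = 0.01508
V_1 = [(0.15)(0.01788) - (-0.01786)(0)]/D = 0.1779 V
V_3 = [(0.8612)(0) - (0.15)(-0.01786)]/D = 0.1776 V
The requested potential is V_3 = 0.1776 V.

Final answer: V_3 = 0.1776 V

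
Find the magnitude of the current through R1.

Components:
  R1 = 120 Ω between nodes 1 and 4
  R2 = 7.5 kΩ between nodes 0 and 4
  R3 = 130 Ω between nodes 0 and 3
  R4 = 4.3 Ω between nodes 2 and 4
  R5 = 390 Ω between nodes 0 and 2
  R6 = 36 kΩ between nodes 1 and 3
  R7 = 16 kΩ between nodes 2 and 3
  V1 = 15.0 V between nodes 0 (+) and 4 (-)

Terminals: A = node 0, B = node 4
Nodal analysis, taking node 4 as the 0 V reference.
Source V1 fixes V_0 = 15 V.
KCL at each unknown node (sum of currents leaving = 0; resistances in Ω):
  Node 1: (V_1 - 0)/120 + (V_1 - V_3)/36000 = 0
  Node 2: (V_2 - 0)/4.3 + (V_2 - 15)/390 + (V_2 - V_3)/16000 = 0
  Node 3: (V_3 - 15)/130 + (V_3 - V_1)/36000 + (V_3 - V_2)/16000 = 0
Collecting terms (coefficients in siemens):
  0.008361·V_1 - 0.00002778·V_3 = 0
  0.2352·V_2 - 0.0000625·V_3 = 0.03846
  0.007783·V_3 - 0.00002778·V_1 - 0.0000625·V_2 = 0.1154
Solving these 3 simultaneous equations (Gaussian elimination) gives:
  V_1 = 0.04926 V, V_2 = 0.1675 V, V_3 = 14.83 V
I_R1 = (V_1 - V_4)/R1 = (0.04926 - 0)/120 = 0.0004105 A
|I_R1| = 0.0004105 A

Final answer: |I_R1| = 0.0004105 A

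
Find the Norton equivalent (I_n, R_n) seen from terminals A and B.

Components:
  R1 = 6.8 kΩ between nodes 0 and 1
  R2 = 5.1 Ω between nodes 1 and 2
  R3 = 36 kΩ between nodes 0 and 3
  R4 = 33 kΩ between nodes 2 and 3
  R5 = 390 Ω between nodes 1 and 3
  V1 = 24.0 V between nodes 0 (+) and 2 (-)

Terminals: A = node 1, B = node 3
Find the Thévenin equivalent first; then I_n = V_th/R_th and R_n = R_th.
Step 1 — V_th is the open-circuit voltage V_A - V_B (nothing connected across the terminals).
Nodal analysis, taking node 2 as the 0 V reference.
Source V1 fixes V_0 = 24 V.
KCL at each unknown node (sum of currents leaving = 0; resistances in Ω):
  Node 1: (V_1 - 24)/6800 + (V_1 - 0)/5.1 + (V_1 - V_3)/390 = 0
  Node 3: (V_3 - 24)/36000 + (V_3 - 0)/33000 + (V_3 - V_1)/390 = 0
Collecting terms (coefficients in siemens):
  0.1988·V_1 - 0.002564·V_3 = 0.003529
  0.002622·V_3 - 0.002564·V_1 = 0.0006667
Determinant D = (0.1988)(0.002622) - (-0.002564)(-0.002564) = 0.0005147
V_1 = [(0.003529)(0.002622) - (-0.002564)(0.0006667)]/D = 0.0213 V
V_3 = [(0.1988)(0.0006667) - (0.003529)(-0.002564)]/D = 0.2751 V
V_th = V_1 - V_3 = 0.0213 - 0.2751 = -0.2538 V
Step 2 — R_th: zero the source — replace V1 by a short circuit (node 2 merges into node 0) — and find the resistance seen between A (node 1) and B (node 3).
Reduce the network between node 1 (A) and node 3 (B) by series/parallel combination:
  Rp1 = R1 ‖ R2 (parallel, both between nodes 0 and 1) = 1/(1/6800 + 1/5.1) = 5.096 Ω
  Rp2 = R3 ‖ R4 (parallel, both between nodes 0 and 3) = 1/(1/36000 + 1/33000) = 17220 Ω
  Rs1 = Rp1 + Rp2 (series, joined only at node 0) = 5.096 + 17220 = 17220 Ω
  Rp3 = R5 ‖ Rs1 (parallel, both between nodes 1 and 3) = 1/(1/390 + 1/17220) = 381.4 Ω
R_th = 381.4 Ω
I_n = V_th/R_th = -0.2538/381.4 = -0.0006654 A, and R_n = R_th = 381.4 Ω

Final answer: I_n = -0.0006654 A, R_n = 381.4 Ω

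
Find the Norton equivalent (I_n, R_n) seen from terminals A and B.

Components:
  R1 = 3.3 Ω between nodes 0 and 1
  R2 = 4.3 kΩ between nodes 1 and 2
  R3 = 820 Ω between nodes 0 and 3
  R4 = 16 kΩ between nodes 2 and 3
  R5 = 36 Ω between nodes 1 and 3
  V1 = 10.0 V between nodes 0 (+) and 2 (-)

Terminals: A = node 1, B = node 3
Find the Thévenin equivalent first; then I_n = V_th/R_th and R_n = R_th.
Step 1 — V_th is the open-circuit voltage V_A - V_B (nothing connected across the terminals).
Nodal analysis, taking node 2 as the 0 V reference.
Source V1 fixes V_0 = 10 V.
KCL at each unknown node (sum of currents leaving = 0; resistances in Ω):
  Node 1: (V_1 - 10)/3.3 + (V_1 - 0)/4300 + (V_1 - V_3)/36 = 0
  Node 3: (V_3 - 10)/820 + (V_3 - 0)/16000 + (V_3 - V_1)/36 = 0
Collecting terms (coefficients in siemens):
  0.331·V_1 - 0.02778·V_3 = 3.03
  0.02906·V_3 - 0.02778·V_1 = 0.0122
Determinant D = (0.331)(0.02906) - (-0.02778)(-0.02778) = 0.008848
V_1 = [(3.03)(0.02906) - (-0.02778)(0.0122)]/D = 9.99 V
V_3 = [(0.331)(0.0122) - (3.03)(-0.02778)]/D = 9.969 V
V_th = V_1 - V_3 = 9.99 - 9.969 = 0.02108 V
Step 2 — R_th: zero the source — replace V1 by a short circuit (node 2 merges into node 0) — and find the resistance seen between A (node 1) and B (node 3).
Reduce the network between node 1 (A) and node 3 (B) by series/parallel combination:
  Rp1 = R1 ‖ R2 (parallel, both between nodes 0 and 1) = 1/(1/3.3 + 1/4300) = 3.297 Ω
  Rp2 = R3 ‖ R4 (parallel, both between nodes 0 and 3) = 1/(1/820 + 1/16000) = 780 Ω
  Rs1 = Rp1 + Rp2 (series, joined only at node 0) = 3.297 + 780 = 783.3 Ω
  Rp3 = R5 ‖ Rs1 (parallel, both between nodes 1 and 3) = 1/(1/36 + 1/783.3) = 34.42 Ω
R_th = 34.42 Ω
I_n = V_th/R_th = 0.02108/34.42 = 0.0006126 A, and R_n = R_th = 34.42 Ω

Final answer: I_n = 0.0006126 A, R_n = 34.42 Ω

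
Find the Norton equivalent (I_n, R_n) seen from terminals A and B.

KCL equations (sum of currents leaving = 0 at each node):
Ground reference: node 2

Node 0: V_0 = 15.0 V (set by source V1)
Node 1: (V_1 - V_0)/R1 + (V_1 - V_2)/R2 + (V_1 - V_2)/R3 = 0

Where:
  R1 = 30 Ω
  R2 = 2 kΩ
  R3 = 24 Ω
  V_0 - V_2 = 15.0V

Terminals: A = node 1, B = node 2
Find the Thévenin equivalent first; then I_n = V_th/R_th and R_n = R_th.
Step 1 — V_th is the open-circuit voltage V_A - V_B (nothing connected across the terminals).
Nodal analysis, taking node 2 as the 0 V reference.
Source V1 fixes V_0 = 15 V.
KCL at each unknown node (sum of currents leaving = 0; resistances in Ω):
  Node 1: (V_1 - 15)/30 + (V_1 - 0)/2000 + (V_1 - 0)/24 = 0
Collecting terms: 0.0755 × V_1 = 0.5  =>  V_1 = 6.623 V
V_th = V_1 - V_2 = 6.623 - 0 = 6.623 V
Step 2 — R_th: zero the source — replace V1 by a short circuit (node 2 merges into node 0) — and find the resistance seen between A (node 1) and B (node 0).
Reduce the network between node 1 (A) and node 0 (B) by series/parallel combination:
  Rp1 = R1 ‖ R2 ‖ R3 (parallel, all between nodes 0 and 1) = 1/(1/30 + 1/2000 + 1/24) = 13.25 Ω
R_th = 13.25 Ω
I_n = V_th/R_th = 6.623/13.25 = 0.5 A, and R_n = R_th = 13.25 Ω

Final answer: I_n = 0.5 A, R_n = 13.25 Ω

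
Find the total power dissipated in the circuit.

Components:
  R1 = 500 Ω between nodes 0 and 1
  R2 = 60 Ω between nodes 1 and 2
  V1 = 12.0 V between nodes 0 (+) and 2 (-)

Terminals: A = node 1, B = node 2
Nodal analysis, taking node 2 as the 0 V reference.
Source V1 fixes V_0 = 12 V.
KCL at each unknown node (sum of currents leaving = 0; resistances in Ω):
  Node 1: (V_1 - 12)/500 + (V_1 - 0)/60 = 0
Collecting terms: 0.01867 × V_1 = 0.024  =>  V_1 = 1.286 V
Power in each resistor, P = (ΔV)²/R:
  P_R1 = (12 - 1.286)²/500 = 0.2296 W
  P_R2 = (1.286 - 0)²/60 = 0.02755 W
P_total = P_R1 + P_R2 = 0.2571 W

Final answer: 0.2571 W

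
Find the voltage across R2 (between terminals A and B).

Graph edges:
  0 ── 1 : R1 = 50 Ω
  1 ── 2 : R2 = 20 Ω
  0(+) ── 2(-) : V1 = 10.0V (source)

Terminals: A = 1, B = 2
R1 and R2 are in series across V1 (node 0 → node 1 → node 2), and the output A–B is taken across R2, so this is a voltage divider.
Series current: I = V1/(R1 + R2) = 10/(50 + 20) = 10/70 = 0.1429 A
V_R2 = I × R2 = V1 × R2/(R1 + R2) = 10 × 20/70 = 2.857 V

Final answer: 2.857 V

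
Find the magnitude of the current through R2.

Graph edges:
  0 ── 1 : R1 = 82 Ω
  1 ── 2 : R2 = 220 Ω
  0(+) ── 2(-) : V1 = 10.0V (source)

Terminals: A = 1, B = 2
Nodal analysis, taking node 2 as the 0 V reference.
Source V1 fixes V_0 = 10 V.
KCL at each unknown node (sum of currents leaving = 0; resistances in Ω):
  Node 1: (V_1 - 10)/82 + (V_1 - 0)/220 = 0
Collecting terms: 0.01674 × V_1 = 0.122  =>  V_1 = 7.285 V
I_R2 = (V_1 - V_2)/R2 = (7.285 - 0)/220 = 0.03311 A
|I_R2| = 0.03311 A

Final answer: |I_R2| = 0.03311 A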